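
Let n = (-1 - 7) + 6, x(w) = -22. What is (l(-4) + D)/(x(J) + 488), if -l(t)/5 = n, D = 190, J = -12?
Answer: 100/233 ≈ 0.42918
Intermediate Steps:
n = -2 (n = -8 + 6 = -2)
l(t) = 10 (l(t) = -5*(-2) = 10)
(l(-4) + D)/(x(J) + 488) = (10 + 190)/(-22 + 488) = 200/466 = 200*(1/466) = 100/233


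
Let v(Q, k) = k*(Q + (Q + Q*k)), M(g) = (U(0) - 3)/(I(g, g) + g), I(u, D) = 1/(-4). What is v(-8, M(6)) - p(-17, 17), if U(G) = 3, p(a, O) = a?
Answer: 17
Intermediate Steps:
I(u, D) = -1/4
M(g) = 0 (M(g) = (3 - 3)/(-1/4 + g) = 0/(-1/4 + g) = 0)
v(Q, k) = k*(2*Q + Q*k)
v(-8, M(6)) - p(-17, 17) = -8*0*(2 + 0) - 1*(-17) = -8*0*2 + 17 = 0 + 17 = 17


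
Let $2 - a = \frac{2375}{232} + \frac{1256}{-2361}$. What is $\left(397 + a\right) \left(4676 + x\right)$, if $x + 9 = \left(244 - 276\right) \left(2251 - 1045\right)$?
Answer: $- \frac{7234067430125}{547752} \approx -1.3207 \cdot 10^{7}$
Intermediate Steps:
$a = - \frac{4220479}{547752}$ ($a = 2 - \left(\frac{2375}{232} + \frac{1256}{-2361}\right) = 2 - \left(2375 \cdot \frac{1}{232} + 1256 \left(- \frac{1}{2361}\right)\right) = 2 - \left(\frac{2375}{232} - \frac{1256}{2361}\right) = 2 - \frac{5315983}{547752} = - \frac{4220479}{547752} \approx -7.7051$)
$x = -38601$ ($x = -9 + \left(244 - 276\right) \left(2251 - 1045\right) = -9 - 38592 = -38601$)
$\left(397 + a\right) \left(4676 + x\right) = \left(397 - \frac{4220479}{547752}\right) \left(4676 - 38601\right) = \frac{213237065}{547752} \left(-33925\right) = - \frac{7234067430125}{547752}$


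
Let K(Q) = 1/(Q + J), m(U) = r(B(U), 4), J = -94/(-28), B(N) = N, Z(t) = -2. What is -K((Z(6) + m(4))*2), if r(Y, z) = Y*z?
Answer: -14/439 ≈ -0.031891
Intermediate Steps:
J = 47/14 (J = -94*(-1/28) = 47/14 ≈ 3.3571)
m(U) = 4*U (m(U) = U*4 = 4*U)
K(Q) = 1/(47/14 + Q) (K(Q) = 1/(Q + 47/14) = 1/(47/14 + Q))
-K((Z(6) + m(4))*2) = -14/(47 + 14*((-2 + 4*4)*2)) = -14/(47 + 14*((-2 + 16)*2)) = -14/(47 + 14*(14*2)) = -14/(47 + 14*28) = -14/(47 + 392) = -14/439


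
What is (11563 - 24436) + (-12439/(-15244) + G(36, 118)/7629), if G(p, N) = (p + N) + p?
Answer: -1496986742057/116296476 ≈ -12872.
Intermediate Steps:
G(p, N) = N + 2*p (G(p, N) = (N + p) + p = N + 2*p)
(11563 - 24436) + (-12439/(-15244) + G(36, 118)/7629) = (11563 - 24436) + (-12439/(-15244) + (118 + 2*36)/7629) = -12873 + (-12439*(-1/15244) + (118 + 72)*(1/7629)) = -12873 + (12439/15244 + 190*(1/7629)) = -12873 + (12439/15244 + 190/7629) = -12873 + 97793491/116296476 = -1496986742057/116296476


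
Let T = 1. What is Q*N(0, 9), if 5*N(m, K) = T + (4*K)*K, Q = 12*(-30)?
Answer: -23400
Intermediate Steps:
Q = -360
N(m, K) = 1/5 + 4*K**2/5 (N(m, K) = (1 + (4*K)*K)/5 = (1 + 4*K**2)/5 = 1/5 + 4*K**2/5)
Q*N(0, 9) = -360*(1/5 + (4/5)*9**2) = -360*(1/5 + (4/5)*81) = -360*(1/5 + 324/5) = -360*65 = -23400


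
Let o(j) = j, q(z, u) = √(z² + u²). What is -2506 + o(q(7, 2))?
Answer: -2506 + √53 ≈ -2498.7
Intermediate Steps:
q(z, u) = √(u² + z²)
-2506 + o(q(7, 2)) = -2506 + √(2² + 7²) = -2506 + √(4 + 49) = -2506 + √53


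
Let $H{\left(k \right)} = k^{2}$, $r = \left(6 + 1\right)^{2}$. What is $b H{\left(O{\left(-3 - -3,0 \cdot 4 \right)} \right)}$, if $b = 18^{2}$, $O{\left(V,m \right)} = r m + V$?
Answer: $0$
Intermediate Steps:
$r = 49$ ($r = 7^{2} = 49$)
$O{\left(V,m \right)} = V + 49 m$ ($O{\left(V,m \right)} = 49 m + V = V + 49 m$)
$b = 324$
$b H{\left(O{\left(-3 - -3,0 \cdot 4 \right)} \right)} = 324 \left(\left(-3 - -3\right) + 49 \cdot 0 \cdot 4\right)^{2} = 324 \left(\left(-3 + 3\right) + 49 \cdot 0\right)^{2} = 324 \left(0 + 0\right)^{2} = 324 \cdot 0^{2} = 324 \cdot 0 = 0$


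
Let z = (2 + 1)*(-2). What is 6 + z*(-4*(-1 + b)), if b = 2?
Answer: 30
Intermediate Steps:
z = -6 (z = 3*(-2) = -6)
6 + z*(-4*(-1 + b)) = 6 - (-24)*(-1 + 2) = 6 - (-24) = 6 - 6*(-4) = 6 + 24 = 30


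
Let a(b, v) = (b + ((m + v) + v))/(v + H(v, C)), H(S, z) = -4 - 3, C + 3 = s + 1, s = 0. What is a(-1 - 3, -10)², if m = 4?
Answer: 400/289 ≈ 1.3841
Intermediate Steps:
C = -2 (C = -3 + (0 + 1) = -3 + 1 = -2)
H(S, z) = -7
a(b, v) = (4 + b + 2*v)/(-7 + v) (a(b, v) = (b + ((4 + v) + v))/(v - 7) = (b + (4 + 2*v))/(-7 + v) = (4 + b + 2*v)/(-7 + v))
a(-1 - 3, -10)² = ((4 + (-1 - 3) + 2*(-10))/(-7 - 10))² = ((4 - 4 - 20)/(-17))² = (-1/17*(-20))² = (20/17)² = 400/289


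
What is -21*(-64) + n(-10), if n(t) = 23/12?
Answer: 16151/12 ≈ 1345.9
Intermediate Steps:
n(t) = 23/12 (n(t) = 23*(1/12) = 23/12)
-21*(-64) + n(-10) = -21*(-64) + 23/12 = 1344 + 23/12 = 16151/12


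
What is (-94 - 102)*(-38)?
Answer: 7448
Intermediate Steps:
(-94 - 102)*(-38) = -196*(-38) = 7448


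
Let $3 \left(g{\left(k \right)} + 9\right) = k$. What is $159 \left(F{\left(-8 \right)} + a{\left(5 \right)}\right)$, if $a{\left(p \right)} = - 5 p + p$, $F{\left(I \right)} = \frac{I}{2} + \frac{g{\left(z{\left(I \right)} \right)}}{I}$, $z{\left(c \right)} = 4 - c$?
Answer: $- \frac{29733}{8} \approx -3716.6$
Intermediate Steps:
$g{\left(k \right)} = -9 + \frac{k}{3}$
$F{\left(I \right)} = \frac{I}{2} + \frac{- \frac{23}{3} - \frac{I}{3}}{I}$ ($F{\left(I \right)} = \frac{I}{2} + \frac{-9 + \frac{4 - I}{3}}{I} = I \frac{1}{2} + \frac{-9 - \left(- \frac{4}{3} + \frac{I}{3}\right)}{I} = \frac{I}{2} + \frac{- \frac{23}{3} - \frac{I}{3}}{I}$)
$a{\left(p \right)} = - 4 p$
$159 \left(F{\left(-8 \right)} + a{\left(5 \right)}\right) = 159 \left(\left(- \frac{1}{3} + \frac{1}{2} \left(-8\right) - \frac{23}{3 \left(-8\right)}\right) - 20\right) = 159 \left(\left(- \frac{1}{3} - 4 - - \frac{23}{24}\right) - 20\right) = 159 \left(\left(- \frac{1}{3} - 4 + \frac{23}{24}\right) - 20\right) = 159 \left(- \frac{27}{8} - 20\right) = 159 \left(- \frac{187}{8}\right) = - \frac{29733}{8}$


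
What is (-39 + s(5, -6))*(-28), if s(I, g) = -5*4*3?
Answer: 2772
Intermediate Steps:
s(I, g) = -60 (s(I, g) = -20*3 = -60)
(-39 + s(5, -6))*(-28) = (-39 - 60)*(-28) = -99*(-28) = 2772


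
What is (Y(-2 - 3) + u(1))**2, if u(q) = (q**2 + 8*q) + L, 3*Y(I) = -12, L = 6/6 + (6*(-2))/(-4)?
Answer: 81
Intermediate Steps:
L = 4 (L = 6*(1/6) - 12*(-1/4) = 1 + 3 = 4)
Y(I) = -4 (Y(I) = (1/3)*(-12) = -4)
u(q) = 4 + q**2 + 8*q (u(q) = (q**2 + 8*q) + 4 = 4 + q**2 + 8*q)
(Y(-2 - 3) + u(1))**2 = (-4 + (4 + 1**2 + 8*1))**2 = (-4 + (4 + 1 + 8))**2 = (-4 + 13)**2 = 9**2 = 81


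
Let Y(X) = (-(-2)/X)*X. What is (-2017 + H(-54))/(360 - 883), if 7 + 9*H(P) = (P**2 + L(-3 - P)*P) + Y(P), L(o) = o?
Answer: 17996/4707 ≈ 3.8232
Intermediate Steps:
Y(X) = 2 (Y(X) = (2/X)*X = 2)
H(P) = -5/9 + P**2/9 + P*(-3 - P)/9 (H(P) = -7/9 + ((P**2 + (-3 - P)*P) + 2)/9 = -7/9 + ((P**2 + P*(-3 - P)) + 2)/9 = -7/9 + (2 + P**2 + P*(-3 - P))/9 = -7/9 + (2/9 + P**2/9 + P*(-3 - P)/9) = -5/9 + P**2/9 + P*(-3 - P)/9)
(-2017 + H(-54))/(360 - 883) = (-2017 + (-5/9 - 1/3*(-54)))/(360 - 883) = (-2017 + (-5/9 + 18))/(-523) = (-2017 + 157/9)*(-1/523) = -17996/9*(-1/523) = 17996/4707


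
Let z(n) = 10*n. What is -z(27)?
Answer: -270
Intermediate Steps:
-z(27) = -10*27 = -1*270 = -270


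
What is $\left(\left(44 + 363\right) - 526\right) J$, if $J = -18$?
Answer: $2142$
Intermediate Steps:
$\left(\left(44 + 363\right) - 526\right) J = \left(\left(44 + 363\right) - 526\right) \left(-18\right) = \left(407 - 526\right) \left(-18\right) = \left(-119\right) \left(-18\right) = 2142$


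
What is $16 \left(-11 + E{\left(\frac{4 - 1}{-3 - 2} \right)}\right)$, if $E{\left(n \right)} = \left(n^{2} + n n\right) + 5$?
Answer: $- \frac{2112}{25} \approx -84.48$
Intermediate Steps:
$E{\left(n \right)} = 5 + 2 n^{2}$ ($E{\left(n \right)} = \left(n^{2} + n^{2}\right) + 5 = 2 n^{2} + 5 = 5 + 2 n^{2}$)
$16 \left(-11 + E{\left(\frac{4 - 1}{-3 - 2} \right)}\right) = 16 \left(-11 + \left(5 + 2 \left(\frac{4 - 1}{-3 - 2}\right)^{2}\right)\right) = 16 \left(-11 + \left(5 + 2 \left(\frac{3}{-5}\right)^{2}\right)\right) = 16 \left(-11 + \left(5 + 2 \left(3 \left(- \frac{1}{5}\right)\right)^{2}\right)\right) = 16 \left(-11 + \left(5 + 2 \left(- \frac{3}{5}\right)^{2}\right)\right) = 16 \left(-11 + \left(5 + 2 \cdot \frac{9}{25}\right)\right) = 16 \left(-11 + \left(5 + \frac{18}{25}\right)\right) = 16 \left(-11 + \frac{143}{25}\right) = 16 \left(- \frac{132}{25}\right) = - \frac{2112}{25}$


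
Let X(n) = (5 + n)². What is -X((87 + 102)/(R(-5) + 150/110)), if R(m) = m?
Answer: -3530641/1600 ≈ -2206.6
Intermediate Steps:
-X((87 + 102)/(R(-5) + 150/110)) = -(5 + (87 + 102)/(-5 + 150/110))² = -(5 + 189/(-5 + 150*(1/110)))² = -(5 + 189/(-5 + 15/11))² = -(5 + 189/(-40/11))² = -(5 + 189*(-11/40))² = -(5 - 2079/40)² = -(-1879/40)² = -1*3530641/1600 = -3530641/1600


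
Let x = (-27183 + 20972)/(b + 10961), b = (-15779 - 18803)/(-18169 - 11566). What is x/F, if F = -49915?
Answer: 36936817/3254057851411 ≈ 1.1351e-5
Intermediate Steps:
b = 34582/29735 (b = -34582/(-29735) = -34582*(-1/29735) = 34582/29735 ≈ 1.1630)
x = -184684085/325959917 (x = (-27183 + 20972)/(34582/29735 + 10961) = -6211/325959917/29735 = -6211*29735/325959917 = -184684085/325959917 ≈ -0.56659)
x/F = -184684085/325959917/(-49915) = -184684085/325959917*(-1/49915) = 36936817/3254057851411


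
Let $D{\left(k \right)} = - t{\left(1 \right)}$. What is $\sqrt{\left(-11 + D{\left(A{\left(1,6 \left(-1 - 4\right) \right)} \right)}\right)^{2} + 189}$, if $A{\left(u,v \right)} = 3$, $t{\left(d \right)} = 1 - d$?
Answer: $\sqrt{310} \approx 17.607$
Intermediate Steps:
$D{\left(k \right)} = 0$ ($D{\left(k \right)} = - (1 - 1) = \left(-1\right) 0 = 0$)
$\sqrt{\left(-11 + D{\left(A{\left(1,6 \left(-1 - 4\right) \right)} \right)}\right)^{2} + 189} = \sqrt{\left(-11 + 0\right)^{2} + 189} = \sqrt{\left(-11\right)^{2} + 189} = \sqrt{121 + 189} = \sqrt{310}$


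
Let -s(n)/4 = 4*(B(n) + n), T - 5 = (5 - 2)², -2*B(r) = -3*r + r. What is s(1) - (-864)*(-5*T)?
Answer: -60512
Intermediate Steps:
B(r) = r (B(r) = -(-3*r + r)/2 = -(-1)*r = r)
T = 14 (T = 5 + (5 - 2)² = 5 + 3² = 5 + 9 = 14)
s(n) = -32*n (s(n) = -16*(n + n) = -16*2*n = -32*n)
s(1) - (-864)*(-5*T) = -32*1 - (-864)*(-5*14) = -32 - (-864)*(-70) = -32 - 96*630 = -32 - 60480 = -60512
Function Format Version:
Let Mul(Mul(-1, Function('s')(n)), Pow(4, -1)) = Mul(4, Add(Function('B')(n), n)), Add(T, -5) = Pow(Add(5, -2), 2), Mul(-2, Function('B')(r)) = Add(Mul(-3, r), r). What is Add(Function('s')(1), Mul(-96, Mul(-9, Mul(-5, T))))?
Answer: -60512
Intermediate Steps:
Function('B')(r) = r (Function('B')(r) = Mul(Rational(-1, 2), Add(Mul(-3, r), r)) = Mul(Rational(-1, 2), Mul(-2, r)) = r)
T = 14 (T = Add(5, Pow(Add(5, -2), 2)) = Add(5, Pow(3, 2)) = Add(5, 9) = 14)
Function('s')(n) = Mul(-32, n) (Function('s')(n) = Mul(-4, Mul(4, Add(n, n))) = Mul(-4, Mul(4, Mul(2, n))) = Mul(-4, Mul(8, n)) = Mul(-32, n))
Add(Function('s')(1), Mul(-96, Mul(-9, Mul(-5, T)))) = Add(Mul(-32, 1), Mul(-96, Mul(-9, Mul(-5, 14)))) = Add(-32, Mul(-96, Mul(-9, -70))) = Add(-32, Mul(-96, 630)) = Add(-32, -60480) = -60512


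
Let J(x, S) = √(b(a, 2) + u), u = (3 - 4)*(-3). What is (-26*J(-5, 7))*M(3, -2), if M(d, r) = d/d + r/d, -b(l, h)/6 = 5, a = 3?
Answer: -26*I*√3 ≈ -45.033*I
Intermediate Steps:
b(l, h) = -30 (b(l, h) = -6*5 = -30)
u = 3 (u = -1*(-3) = 3)
J(x, S) = 3*I*√3 (J(x, S) = √(-30 + 3) = √(-27) = 3*I*√3)
M(d, r) = 1 + r/d
(-26*J(-5, 7))*M(3, -2) = (-78*I*√3)*((3 - 2)/3) = (-78*I*√3)*((⅓)*1) = -78*I*√3*(⅓) = -26*I*√3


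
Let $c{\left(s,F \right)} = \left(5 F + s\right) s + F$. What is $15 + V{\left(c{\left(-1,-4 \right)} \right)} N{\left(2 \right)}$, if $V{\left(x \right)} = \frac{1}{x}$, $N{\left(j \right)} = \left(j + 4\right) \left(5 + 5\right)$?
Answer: $\frac{315}{17} \approx 18.529$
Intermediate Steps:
$N{\left(j \right)} = 40 + 10 j$ ($N{\left(j \right)} = \left(4 + j\right) 10 = 40 + 10 j$)
$c{\left(s,F \right)} = F + s \left(s + 5 F\right)$ ($c{\left(s,F \right)} = \left(s + 5 F\right) s + F = s \left(s + 5 F\right) + F = F + s \left(s + 5 F\right)$)
$15 + V{\left(c{\left(-1,-4 \right)} \right)} N{\left(2 \right)} = 15 + \frac{40 + 10 \cdot 2}{-4 + \left(-1\right)^{2} + 5 \left(-4\right) \left(-1\right)} = 15 + \frac{40 + 20}{-4 + 1 + 20} = 15 + \frac{1}{17} \cdot 60 = 15 + \frac{60}{17} = \frac{315}{17}$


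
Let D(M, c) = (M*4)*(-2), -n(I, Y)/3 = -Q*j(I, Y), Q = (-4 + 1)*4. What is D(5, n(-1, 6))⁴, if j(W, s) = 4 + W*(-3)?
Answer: 2560000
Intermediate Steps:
j(W, s) = 4 - 3*W
Q = -12 (Q = -3*4 = -12)
n(I, Y) = -144 + 108*I (n(I, Y) = -(-3)*(-12*(4 - 3*I)) = -(-3)*(-48 + 36*I) = -3*(48 - 36*I) = -144 + 108*I)
D(M, c) = -8*M (D(M, c) = (4*M)*(-2) = -8*M)
D(5, n(-1, 6))⁴ = (-8*5)⁴ = (-40)⁴ = 2560000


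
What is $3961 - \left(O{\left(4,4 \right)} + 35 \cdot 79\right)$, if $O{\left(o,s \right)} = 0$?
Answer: $1196$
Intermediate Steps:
$3961 - \left(O{\left(4,4 \right)} + 35 \cdot 79\right) = 3961 - \left(0 + 35 \cdot 79\right) = 3961 - \left(0 + 2765\right) = 3961 - 2765 = 1196$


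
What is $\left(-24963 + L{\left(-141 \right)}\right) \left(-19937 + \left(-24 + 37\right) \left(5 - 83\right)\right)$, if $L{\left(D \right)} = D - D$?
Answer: $522999813$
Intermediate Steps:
$L{\left(D \right)} = 0$
$\left(-24963 + L{\left(-141 \right)}\right) \left(-19937 + \left(-24 + 37\right) \left(5 - 83\right)\right) = \left(-24963 + 0\right) \left(-19937 + \left(-24 + 37\right) \left(5 - 83\right)\right) = - 24963 \left(-19937 + 13 \left(-78\right)\right) = - 24963 \left(-19937 - 1014\right) = \left(-24963\right) \left(-20951\right) = 522999813$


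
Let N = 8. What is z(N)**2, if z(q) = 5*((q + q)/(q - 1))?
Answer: 6400/49 ≈ 130.61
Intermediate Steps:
z(q) = 10*q/(-1 + q) (z(q) = 5*((2*q)/(-1 + q)) = 5*(2*q/(-1 + q)) = 10*q/(-1 + q))
z(N)**2 = (10*8/(-1 + 8))**2 = (10*8/7)**2 = (10*8*(1/7))**2 = (80/7)**2 = 6400/49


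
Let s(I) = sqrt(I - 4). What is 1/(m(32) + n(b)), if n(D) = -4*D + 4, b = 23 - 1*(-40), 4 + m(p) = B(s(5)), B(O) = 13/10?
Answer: -10/2507 ≈ -0.0039888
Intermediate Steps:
s(I) = sqrt(-4 + I)
B(O) = 13/10 (B(O) = 13*(1/10) = 13/10)
m(p) = -27/10 (m(p) = -4 + 13/10 = -27/10)
b = 63 (b = 23 + 40 = 63)
n(D) = 4 - 4*D
1/(m(32) + n(b)) = 1/(-27/10 + (4 - 4*63)) = 1/(-27/10 + (4 - 252)) = 1/(-27/10 - 248) = 1/(-2507/10) = -10/2507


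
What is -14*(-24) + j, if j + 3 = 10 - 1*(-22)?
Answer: 365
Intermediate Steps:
j = 29 (j = -3 + (10 - 1*(-22)) = -3 + (10 + 22) = -3 + 32 = 29)
-14*(-24) + j = -14*(-24) + 29 = 336 + 29 = 365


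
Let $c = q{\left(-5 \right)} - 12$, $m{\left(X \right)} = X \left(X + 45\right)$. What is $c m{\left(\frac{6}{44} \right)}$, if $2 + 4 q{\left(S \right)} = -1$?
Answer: $- \frac{151929}{1936} \approx -78.476$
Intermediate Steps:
$m{\left(X \right)} = X \left(45 + X\right)$
$q{\left(S \right)} = - \frac{3}{4}$ ($q{\left(S \right)} = - \frac{1}{2} + \frac{1}{4} \left(-1\right) = - \frac{1}{2} - \frac{1}{4} = - \frac{3}{4}$)
$c = - \frac{51}{4}$ ($c = - \frac{3}{4} - 12 = - \frac{51}{4} \approx -12.75$)
$c m{\left(\frac{6}{44} \right)} = - \frac{51 \cdot \frac{6}{44} \left(45 + \frac{6}{44}\right)}{4} = - \frac{51 \cdot 6 \cdot \frac{1}{44} \left(45 + 6 \cdot \frac{1}{44}\right)}{4} = - \frac{51 \frac{3 \left(45 + \frac{3}{22}\right)}{22}}{4} = - \frac{51 \cdot \frac{3}{22} \cdot \frac{993}{22}}{4} = \left(- \frac{51}{4}\right) \frac{2979}{484} = - \frac{151929}{1936}$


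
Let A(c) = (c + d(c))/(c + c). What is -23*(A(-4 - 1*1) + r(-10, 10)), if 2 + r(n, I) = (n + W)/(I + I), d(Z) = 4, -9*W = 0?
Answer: 276/5 ≈ 55.200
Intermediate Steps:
W = 0 (W = -⅑*0 = 0)
A(c) = (4 + c)/(2*c) (A(c) = (c + 4)/(c + c) = (4 + c)/((2*c)) = (4 + c)*(1/(2*c)) = (4 + c)/(2*c))
r(n, I) = -2 + n/(2*I) (r(n, I) = -2 + (n + 0)/(I + I) = -2 + n/((2*I)) = -2 + n*(1/(2*I)) = -2 + n/(2*I))
-23*(A(-4 - 1*1) + r(-10, 10)) = -23*((4 + (-4 - 1*1))/(2*(-4 - 1*1)) + (-2 + (½)*(-10)/10)) = -23*((4 + (-4 - 1))/(2*(-4 - 1)) + (-2 + (½)*(-10)*(⅒))) = -23*((½)*(4 - 5)/(-5) + (-2 - ½)) = -23*((½)*(-⅕)*(-1) - 5/2) = -23*(⅒ - 5/2) = -23*(-12/5) = 276/5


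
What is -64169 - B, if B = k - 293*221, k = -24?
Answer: 608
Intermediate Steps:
B = -64777 (B = -24 - 293*221 = -24 - 64753 = -64777)
-64169 - B = -64169 - 1*(-64777) = -64169 + 64777 = 608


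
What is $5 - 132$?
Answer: $-127$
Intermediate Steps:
$5 - 132 = -127$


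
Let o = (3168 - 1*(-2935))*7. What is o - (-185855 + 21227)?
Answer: 207349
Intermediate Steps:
o = 42721 (o = (3168 + 2935)*7 = 6103*7 = 42721)
o - (-185855 + 21227) = 42721 - (-185855 + 21227) = 42721 - 1*(-164628) = 42721 + 164628 = 207349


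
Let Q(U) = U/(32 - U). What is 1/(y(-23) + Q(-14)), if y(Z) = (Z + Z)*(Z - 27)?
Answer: 23/52893 ≈ 0.00043484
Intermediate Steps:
y(Z) = 2*Z*(-27 + Z) (y(Z) = (2*Z)*(-27 + Z) = 2*Z*(-27 + Z))
1/(y(-23) + Q(-14)) = 1/(2*(-23)*(-27 - 23) - 1*(-14)/(-32 - 14)) = 1/(2*(-23)*(-50) - 1*(-14)/(-46)) = 1/(2300 - 1*(-14)*(-1/46)) = 1/(2300 - 7/23) = 1/(52893/23) = 23/52893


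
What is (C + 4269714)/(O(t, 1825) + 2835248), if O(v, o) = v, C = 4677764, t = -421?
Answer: 8947478/2834827 ≈ 3.1563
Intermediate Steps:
(C + 4269714)/(O(t, 1825) + 2835248) = (4677764 + 4269714)/(-421 + 2835248) = 8947478/2834827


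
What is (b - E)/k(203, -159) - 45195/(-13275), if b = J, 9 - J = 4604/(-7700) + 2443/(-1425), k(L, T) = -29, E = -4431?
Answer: -28119367607/187739475 ≈ -149.78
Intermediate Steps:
J = 1241243/109725 (J = 9 - (4604/(-7700) + 2443/(-1425)) = 9 - (4604*(-1/7700) + 2443*(-1/1425)) = 9 - (-1151/1925 - 2443/1425) = 9 - 1*(-253718/109725) = 9 + 253718/109725 = 1241243/109725 ≈ 11.312)
b = 1241243/109725 ≈ 11.312
(b - E)/k(203, -159) - 45195/(-13275) = (1241243/109725 - 1*(-4431))/(-29) - 45195/(-13275) = (1241243/109725 + 4431)*(-1/29) - 45195*(-1/13275) = (487432718/109725)*(-1/29) + 3013/885 = -487432718/3182025 + 3013/885 = -28119367607/187739475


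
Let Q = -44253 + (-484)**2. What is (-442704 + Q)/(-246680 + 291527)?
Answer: -252701/44847 ≈ -5.6347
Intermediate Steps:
Q = 190003 (Q = -44253 + 234256 = 190003)
(-442704 + Q)/(-246680 + 291527) = (-442704 + 190003)/(-246680 + 291527) = -252701/44847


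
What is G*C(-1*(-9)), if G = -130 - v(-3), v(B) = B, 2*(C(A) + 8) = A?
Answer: 889/2 ≈ 444.50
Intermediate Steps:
C(A) = -8 + A/2
G = -127 (G = -130 - 1*(-3) = -130 + 3 = -127)
G*C(-1*(-9)) = -127*(-8 + (-1*(-9))/2) = -127*(-8 + (1/2)*9) = -127*(-8 + 9/2) = -127*(-7/2) = 889/2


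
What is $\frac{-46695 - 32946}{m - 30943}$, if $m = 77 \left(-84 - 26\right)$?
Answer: $\frac{79641}{39413} \approx 2.0207$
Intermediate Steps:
$m = -8470$ ($m = 77 \left(-110\right) = -8470$)
$\frac{-46695 - 32946}{m - 30943} = \frac{-46695 - 32946}{-8470 - 30943} = - \frac{79641}{-39413} = \left(-79641\right) \left(- \frac{1}{39413}\right) = \frac{79641}{39413}$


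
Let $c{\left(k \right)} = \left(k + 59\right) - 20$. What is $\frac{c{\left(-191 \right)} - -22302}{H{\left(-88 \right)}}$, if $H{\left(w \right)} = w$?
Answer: $- \frac{11075}{44} \approx -251.7$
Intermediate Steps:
$c{\left(k \right)} = 39 + k$ ($c{\left(k \right)} = \left(59 + k\right) - 20 = 39 + k$)
$\frac{c{\left(-191 \right)} - -22302}{H{\left(-88 \right)}} = \frac{\left(39 - 191\right) - -22302}{-88} = \left(-152 + 22302\right) \left(- \frac{1}{88}\right) = 22150 \left(- \frac{1}{88}\right) = - \frac{11075}{44}$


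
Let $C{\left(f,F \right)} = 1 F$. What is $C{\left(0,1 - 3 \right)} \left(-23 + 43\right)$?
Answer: $-40$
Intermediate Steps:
$C{\left(f,F \right)} = F$
$C{\left(0,1 - 3 \right)} \left(-23 + 43\right) = \left(1 - 3\right) \left(-23 + 43\right) = \left(-2\right) 20 = -40$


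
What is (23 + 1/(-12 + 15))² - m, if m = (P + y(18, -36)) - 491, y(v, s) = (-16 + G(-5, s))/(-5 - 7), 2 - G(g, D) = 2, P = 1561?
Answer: -4742/9 ≈ -526.89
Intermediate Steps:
G(g, D) = 0 (G(g, D) = 2 - 1*2 = 2 - 2 = 0)
y(v, s) = 4/3 (y(v, s) = (-16 + 0)/(-5 - 7) = -16/(-12) = -16*(-1/12) = 4/3)
m = 3214/3 (m = (1561 + 4/3) - 491 = 4687/3 - 491 = 3214/3 ≈ 1071.3)
(23 + 1/(-12 + 15))² - m = (23 + 1/(-12 + 15))² - 1*3214/3 = (23 + 1/3)² - 3214/3 = (23 + ⅓)² - 3214/3 = (70/3)² - 3214/3 = 4900/9 - 3214/3 = -4742/9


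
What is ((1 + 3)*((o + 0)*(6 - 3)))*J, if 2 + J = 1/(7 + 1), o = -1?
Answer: 45/2 ≈ 22.500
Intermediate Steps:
J = -15/8 (J = -2 + 1/(7 + 1) = -2 + 1/8 = -2 + ⅛ = -15/8 ≈ -1.8750)
((1 + 3)*((o + 0)*(6 - 3)))*J = ((1 + 3)*((-1 + 0)*(6 - 3)))*(-15/8) = (4*(-1*3))*(-15/8) = (4*(-3))*(-15/8) = -12*(-15/8) = 45/2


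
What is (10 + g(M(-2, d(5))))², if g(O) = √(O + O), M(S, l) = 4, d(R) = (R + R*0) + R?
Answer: 108 + 40*√2 ≈ 164.57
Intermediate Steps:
d(R) = 2*R (d(R) = (R + 0) + R = R + R = 2*R)
g(O) = √2*√O (g(O) = √(2*O) = √2*√O)
(10 + g(M(-2, d(5))))² = (10 + √2*√4)² = (10 + √2*2)² = (10 + 2*√2)²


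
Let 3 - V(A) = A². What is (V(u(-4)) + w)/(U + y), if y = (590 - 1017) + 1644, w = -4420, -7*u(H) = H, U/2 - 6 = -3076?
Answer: 216449/241227 ≈ 0.89728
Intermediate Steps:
U = -6140 (U = 12 + 2*(-3076) = 12 - 6152 = -6140)
u(H) = -H/7
V(A) = 3 - A²
y = 1217 (y = -427 + 1644 = 1217)
(V(u(-4)) + w)/(U + y) = ((3 - (-⅐*(-4))²) - 4420)/(-6140 + 1217) = ((3 - (4/7)²) - 4420)/(-4923) = ((3 - 1*16/49) - 4420)*(-1/4923) = ((3 - 16/49) - 4420)*(-1/4923) = (131/49 - 4420)*(-1/4923) = -216449/49*(-1/4923) = 216449/241227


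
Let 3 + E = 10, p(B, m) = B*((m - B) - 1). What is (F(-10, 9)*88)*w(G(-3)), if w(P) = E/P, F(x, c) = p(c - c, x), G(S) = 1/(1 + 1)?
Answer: 0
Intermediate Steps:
p(B, m) = B*(-1 + m - B)
G(S) = ½ (G(S) = 1/2 = ½)
E = 7 (E = -3 + 10 = 7)
F(x, c) = 0 (F(x, c) = (c - c)*(-1 + x - (c - c)) = 0*(-1 + x - 1*0) = 0*(-1 + x + 0) = 0*(-1 + x) = 0)
w(P) = 7/P
(F(-10, 9)*88)*w(G(-3)) = (0*88)*(7/(½)) = 0*(7*2) = 0*14 = 0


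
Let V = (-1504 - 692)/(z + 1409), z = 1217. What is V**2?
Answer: 1205604/1723969 ≈ 0.69932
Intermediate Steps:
V = -1098/1313 (V = (-1504 - 692)/(1217 + 1409) = -2196/2626 = -2196*1/2626 = -1098/1313 ≈ -0.83625)
V**2 = (-1098/1313)**2 = 1205604/1723969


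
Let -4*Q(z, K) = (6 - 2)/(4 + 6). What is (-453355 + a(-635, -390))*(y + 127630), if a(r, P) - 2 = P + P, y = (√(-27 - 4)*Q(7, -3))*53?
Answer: -57960994790 + 24069049*I*√31/10 ≈ -5.7961e+10 + 1.3401e+7*I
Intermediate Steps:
Q(z, K) = -⅒ (Q(z, K) = -(6 - 2)/(4*(4 + 6)) = -1/10 = -¼*⅖ = -⅒)
y = -53*I*√31/10 (y = (√(-27 - 4)*(-⅒))*53 = (√(-31)*(-⅒))*53 = ((I*√31)*(-⅒))*53 = -I*√31/10*53 = -53*I*√31/10 ≈ -29.509*I)
a(r, P) = 2 + 2*P (a(r, P) = 2 + (P + P) = 2 + 2*P)
(-453355 + a(-635, -390))*(y + 127630) = (-453355 + (2 + 2*(-390)))*(-53*I*√31/10 + 127630) = (-453355 + (2 - 780))*(127630 - 53*I*√31/10) = (-453355 - 778)*(127630 - 53*I*√31/10) = -454133*(127630 - 53*I*√31/10) = -57960994790 + 24069049*I*√31/10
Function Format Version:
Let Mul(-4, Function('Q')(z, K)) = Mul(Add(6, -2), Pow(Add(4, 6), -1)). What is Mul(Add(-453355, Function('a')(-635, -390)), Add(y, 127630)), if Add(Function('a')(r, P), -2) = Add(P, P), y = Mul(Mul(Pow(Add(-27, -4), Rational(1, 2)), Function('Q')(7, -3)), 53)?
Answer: Add(-57960994790, Mul(Rational(24069049, 10), I, Pow(31, Rational(1, 2)))) ≈ Add(-5.7961e+10, Mul(1.3401e+7, I))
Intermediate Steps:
Function('Q')(z, K) = Rational(-1, 10) (Function('Q')(z, K) = Mul(Rational(-1, 4), Mul(Add(6, -2), Pow(Add(4, 6), -1))) = Mul(Rational(-1, 4), Mul(4, Pow(10, -1))) = Mul(Rational(-1, 4), Mul(4, Rational(1, 10))) = Mul(Rational(-1, 4), Rational(2, 5)) = Rational(-1, 10))
y = Mul(Rational(-53, 10), I, Pow(31, Rational(1, 2))) (y = Mul(Mul(Pow(Add(-27, -4), Rational(1, 2)), Rational(-1, 10)), 53) = Mul(Mul(Pow(-31, Rational(1, 2)), Rational(-1, 10)), 53) = Mul(Mul(Mul(I, Pow(31, Rational(1, 2))), Rational(-1, 10)), 53) = Mul(Mul(Rational(-1, 10), I, Pow(31, Rational(1, 2))), 53) = Mul(Rational(-53, 10), I, Pow(31, Rational(1, 2))) ≈ Mul(-29.509, I))
Function('a')(r, P) = Add(2, Mul(2, P)) (Function('a')(r, P) = Add(2, Add(P, P)) = Add(2, Mul(2, P)))
Mul(Add(-453355, Function('a')(-635, -390)), Add(y, 127630)) = Mul(Add(-453355, Add(2, Mul(2, -390))), Add(Mul(Rational(-53, 10), I, Pow(31, Rational(1, 2))), 127630)) = Mul(Add(-453355, Add(2, -780)), Add(127630, Mul(Rational(-53, 10), I, Pow(31, Rational(1, 2))))) = Mul(Add(-453355, -778), Add(127630, Mul(Rational(-53, 10), I, Pow(31, Rational(1, 2))))) = Mul(-454133, Add(127630, Mul(Rational(-53, 10), I, Pow(31, Rational(1, 2))))) = Add(-57960994790, Mul(Rational(24069049, 10), I, Pow(31, Rational(1, 2))))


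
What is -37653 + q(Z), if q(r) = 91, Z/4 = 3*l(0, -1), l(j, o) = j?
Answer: -37562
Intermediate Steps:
Z = 0 (Z = 4*(3*0) = 4*0 = 0)
-37653 + q(Z) = -37653 + 91 = -37562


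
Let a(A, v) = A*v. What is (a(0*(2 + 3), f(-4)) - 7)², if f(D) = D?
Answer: 49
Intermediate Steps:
(a(0*(2 + 3), f(-4)) - 7)² = ((0*(2 + 3))*(-4) - 7)² = ((0*5)*(-4) - 7)² = (0*(-4) - 7)² = (0 - 7)² = (-7)² = 49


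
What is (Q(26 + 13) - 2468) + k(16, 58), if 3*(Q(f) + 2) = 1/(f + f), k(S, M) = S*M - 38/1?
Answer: -369719/234 ≈ -1580.0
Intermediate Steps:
k(S, M) = -38 + M*S (k(S, M) = M*S - 38*1 = M*S - 38 = -38 + M*S)
Q(f) = -2 + 1/(6*f) (Q(f) = -2 + 1/(3*(f + f)) = -2 + 1/(3*((2*f))) = -2 + (1/(2*f))/3 = -2 + 1/(6*f))
(Q(26 + 13) - 2468) + k(16, 58) = ((-2 + 1/(6*(26 + 13))) - 2468) + (-38 + 58*16) = ((-2 + (⅙)/39) - 2468) + (-38 + 928) = ((-2 + (⅙)*(1/39)) - 2468) + 890 = ((-2 + 1/234) - 2468) + 890 = (-467/234 - 2468) + 890 = -577979/234 + 890 = -369719/234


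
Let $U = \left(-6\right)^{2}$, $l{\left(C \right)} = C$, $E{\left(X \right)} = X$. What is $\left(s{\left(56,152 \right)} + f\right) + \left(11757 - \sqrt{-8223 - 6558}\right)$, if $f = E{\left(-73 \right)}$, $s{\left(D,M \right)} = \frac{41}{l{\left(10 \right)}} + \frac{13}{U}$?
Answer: $\frac{2103923}{180} - i \sqrt{14781} \approx 11688.0 - 121.58 i$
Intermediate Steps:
$U = 36$
$s{\left(D,M \right)} = \frac{803}{180}$ ($s{\left(D,M \right)} = \frac{41}{10} + \frac{13}{36} = \frac{803}{180}$)
$f = -73$
$\left(s{\left(56,152 \right)} + f\right) + \left(11757 - \sqrt{-8223 - 6558}\right) = \left(\frac{803}{180} - 73\right) + \left(11757 - \sqrt{-8223 - 6558}\right) = - \frac{12337}{180} + \left(11757 - \sqrt{-14781}\right) = - \frac{12337}{180} + \left(11757 - i \sqrt{14781}\right) = \frac{2103923}{180} - i \sqrt{14781}$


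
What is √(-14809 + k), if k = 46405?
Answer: 2*√7899 ≈ 177.75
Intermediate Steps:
√(-14809 + k) = √(-14809 + 46405) = √31596 = 2*√7899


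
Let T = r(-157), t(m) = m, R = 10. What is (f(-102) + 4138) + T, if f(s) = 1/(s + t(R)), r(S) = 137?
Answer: 393299/92 ≈ 4275.0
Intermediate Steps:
f(s) = 1/(10 + s) (f(s) = 1/(s + 10) = 1/(10 + s))
T = 137
(f(-102) + 4138) + T = (1/(10 - 102) + 4138) + 137 = (1/(-92) + 4138) + 137 = (-1/92 + 4138) + 137 = 380695/92 + 137 = 393299/92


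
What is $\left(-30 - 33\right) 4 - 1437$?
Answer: $-1689$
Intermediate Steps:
$\left(-30 - 33\right) 4 - 1437 = \left(-63\right) 4 - 1437 = -252 - 1437 = -1689$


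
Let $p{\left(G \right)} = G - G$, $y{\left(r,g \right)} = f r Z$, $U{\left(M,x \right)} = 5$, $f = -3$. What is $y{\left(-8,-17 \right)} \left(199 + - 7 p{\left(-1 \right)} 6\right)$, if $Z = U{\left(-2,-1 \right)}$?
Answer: $23880$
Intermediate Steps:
$Z = 5$
$y{\left(r,g \right)} = - 15 r$ ($y{\left(r,g \right)} = - 3 r 5 = - 15 r$)
$p{\left(G \right)} = 0$
$y{\left(-8,-17 \right)} \left(199 + - 7 p{\left(-1 \right)} 6\right) = \left(-15\right) \left(-8\right) \left(199 + \left(-7\right) 0 \cdot 6\right) = 120 \left(199 + 0 \cdot 6\right) = 120 \left(199 + 0\right) = 120 \cdot 199 = 23880$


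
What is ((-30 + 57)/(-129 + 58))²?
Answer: 729/5041 ≈ 0.14461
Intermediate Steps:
((-30 + 57)/(-129 + 58))² = (27/(-71))² = (27*(-1/71))² = (-27/71)² = 729/5041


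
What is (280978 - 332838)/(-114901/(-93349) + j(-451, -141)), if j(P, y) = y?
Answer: 1210269785/3261827 ≈ 371.04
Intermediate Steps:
(280978 - 332838)/(-114901/(-93349) + j(-451, -141)) = (280978 - 332838)/(-114901/(-93349) - 141) = -51860/(-114901*(-1/93349) - 141) = -51860/(114901/93349 - 141) = -51860/(-13047308/93349) = -51860*(-93349/13047308) = 1210269785/3261827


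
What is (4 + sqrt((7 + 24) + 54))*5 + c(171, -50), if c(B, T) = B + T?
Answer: 141 + 5*sqrt(85) ≈ 187.10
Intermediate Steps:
(4 + sqrt((7 + 24) + 54))*5 + c(171, -50) = (4 + sqrt((7 + 24) + 54))*5 + (171 - 50) = (4 + sqrt(31 + 54))*5 + 121 = (4 + sqrt(85))*5 + 121 = (20 + 5*sqrt(85)) + 121 = 141 + 5*sqrt(85)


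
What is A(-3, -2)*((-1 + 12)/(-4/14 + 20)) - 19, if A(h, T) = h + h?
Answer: -514/23 ≈ -22.348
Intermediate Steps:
A(h, T) = 2*h
A(-3, -2)*((-1 + 12)/(-4/14 + 20)) - 19 = (2*(-3))*((-1 + 12)/(-4/14 + 20)) - 19 = -66/(-4*1/14 + 20) - 19 = -66/(-2/7 + 20) - 19 = -66/138/7 - 19 = -66*7/138 - 19 = -6*77/138 - 19 = -77/23 - 19 = -514/23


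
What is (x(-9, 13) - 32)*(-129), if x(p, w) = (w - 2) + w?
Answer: 1032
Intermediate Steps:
x(p, w) = -2 + 2*w (x(p, w) = (-2 + w) + w = -2 + 2*w)
(x(-9, 13) - 32)*(-129) = ((-2 + 2*13) - 32)*(-129) = ((-2 + 26) - 32)*(-129) = (24 - 32)*(-129) = -8*(-129) = 1032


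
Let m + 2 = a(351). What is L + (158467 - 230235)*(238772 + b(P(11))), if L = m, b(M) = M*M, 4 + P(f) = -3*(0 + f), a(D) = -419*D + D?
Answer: -17234586008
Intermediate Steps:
a(D) = -418*D
P(f) = -4 - 3*f (P(f) = -4 - 3*(0 + f) = -4 - 3*f)
b(M) = M²
m = -146720 (m = -2 - 418*351 = -2 - 146718 = -146720)
L = -146720
L + (158467 - 230235)*(238772 + b(P(11))) = -146720 + (158467 - 230235)*(238772 + (-4 - 3*11)²) = -146720 - 71768*(238772 + (-4 - 33)²) = -146720 - 71768*(238772 + (-37)²) = -146720 - 71768*(238772 + 1369) = -146720 - 71768*240141 = -146720 - 17234439288 = -17234586008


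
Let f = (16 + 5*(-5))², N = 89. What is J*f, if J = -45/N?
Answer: -3645/89 ≈ -40.955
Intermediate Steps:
f = 81 (f = (16 - 25)² = (-9)² = 81)
J = -45/89 ≈ -0.50562
J*f = -45/89*81 = -3645/89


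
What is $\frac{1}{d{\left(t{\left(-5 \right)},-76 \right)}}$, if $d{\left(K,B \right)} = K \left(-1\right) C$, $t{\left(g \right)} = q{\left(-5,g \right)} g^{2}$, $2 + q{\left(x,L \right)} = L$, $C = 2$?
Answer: $\frac{1}{350} \approx 0.0028571$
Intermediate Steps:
$q{\left(x,L \right)} = -2 + L$
$t{\left(g \right)} = g^{2} \left(-2 + g\right)$ ($t{\left(g \right)} = \left(-2 + g\right) g^{2} = g^{2} \left(-2 + g\right)$)
$d{\left(K,B \right)} = - 2 K$ ($d{\left(K,B \right)} = K \left(-1\right) 2 = - K 2 = - 2 K$)
$\frac{1}{d{\left(t{\left(-5 \right)},-76 \right)}} = \frac{1}{\left(-2\right) \left(-5\right)^{2} \left(-2 - 5\right)} = \frac{1}{\left(-2\right) 25 \left(-7\right)} = \frac{1}{\left(-2\right) \left(-175\right)} = \frac{1}{350}$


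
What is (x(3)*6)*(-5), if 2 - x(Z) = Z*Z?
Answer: 210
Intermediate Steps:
x(Z) = 2 - Z² (x(Z) = 2 - Z*Z = 2 - Z²)
(x(3)*6)*(-5) = ((2 - 1*3²)*6)*(-5) = ((2 - 1*9)*6)*(-5) = ((2 - 9)*6)*(-5) = -7*6*(-5) = -42*(-5) = 210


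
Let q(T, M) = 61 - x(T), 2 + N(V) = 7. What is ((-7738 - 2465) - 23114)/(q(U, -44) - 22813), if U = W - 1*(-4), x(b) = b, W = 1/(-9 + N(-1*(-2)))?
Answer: 133268/91023 ≈ 1.4641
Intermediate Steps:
N(V) = 5 (N(V) = -2 + 7 = 5)
W = -1/4 (W = 1/(-9 + 5) = 1/(-4) = -1/4 ≈ -0.25000)
U = 15/4 (U = -1/4 - 1*(-4) = -1/4 + 4 = 15/4 ≈ 3.7500)
q(T, M) = 61 - T
((-7738 - 2465) - 23114)/(q(U, -44) - 22813) = ((-7738 - 2465) - 23114)/((61 - 1*15/4) - 22813) = (-10203 - 23114)/((61 - 15/4) - 22813) = -33317/(229/4 - 22813) = -33317/(-91023/4) = -33317*(-4/91023) = 133268/91023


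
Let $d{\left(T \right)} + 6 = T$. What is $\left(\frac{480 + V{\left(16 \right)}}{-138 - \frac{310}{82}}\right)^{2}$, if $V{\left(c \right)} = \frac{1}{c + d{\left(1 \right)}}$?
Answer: $\frac{46881343441}{4088707249} \approx 11.466$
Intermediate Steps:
$d{\left(T \right)} = -6 + T$
$V{\left(c \right)} = \frac{1}{-5 + c}$ ($V{\left(c \right)} = \frac{1}{c + \left(-6 + 1\right)} = \frac{1}{c - 5} = \frac{1}{-5 + c}$)
$\left(\frac{480 + V{\left(16 \right)}}{-138 - \frac{310}{82}}\right)^{2} = \left(\frac{480 + \frac{1}{-5 + 16}}{-138 - \frac{310}{82}}\right)^{2} = \left(\frac{480 + \frac{1}{11}}{-138 - \frac{155}{41}}\right)^{2} = \left(\frac{5281}{11 \left(- \frac{5813}{41}\right)}\right)^{2} = \left(\frac{5281}{11} \left(- \frac{41}{5813}\right)\right)^{2} = \left(- \frac{216521}{63943}\right)^{2} = \frac{46881343441}{4088707249}$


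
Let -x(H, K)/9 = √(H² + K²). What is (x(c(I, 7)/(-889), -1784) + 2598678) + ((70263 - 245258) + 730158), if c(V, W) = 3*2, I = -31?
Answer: 3153841 - 18*√628829968153/889 ≈ 3.1378e+6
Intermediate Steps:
c(V, W) = 6
x(H, K) = -9*√(H² + K²)
(x(c(I, 7)/(-889), -1784) + 2598678) + ((70263 - 245258) + 730158) = (-9*√((6/(-889))² + (-1784)²) + 2598678) + ((70263 - 245258) + 730158) = (-9*√((6*(-1/889))² + 3182656) + 2598678) + (-174995 + 730158) = (-9*√((-6/889)² + 3182656) + 2598678) + 555163 = (-9*√(36/790321 + 3182656) + 2598678) + 555163 = (-18*√628829968153/889 + 2598678) + 555163 = (2598678 - 18*√628829968153/889) + 555163 = 3153841 - 18*√628829968153/889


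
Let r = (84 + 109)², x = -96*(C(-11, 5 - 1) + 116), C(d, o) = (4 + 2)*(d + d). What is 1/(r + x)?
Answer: 1/38785 ≈ 2.5783e-5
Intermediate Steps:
C(d, o) = 12*d (C(d, o) = 6*(2*d) = 12*d)
x = 1536 (x = -96*(12*(-11) + 116) = -96*(-132 + 116) = -96*(-16) = 1536)
r = 37249 (r = 193² = 37249)
1/(r + x) = 1/(37249 + 1536) = 1/38785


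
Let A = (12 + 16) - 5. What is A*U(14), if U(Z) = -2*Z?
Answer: -644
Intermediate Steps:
A = 23 (A = 28 - 5 = 23)
A*U(14) = 23*(-2*14) = 23*(-28) = -644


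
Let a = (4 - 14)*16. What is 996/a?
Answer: -249/40 ≈ -6.2250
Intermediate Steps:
a = -160 (a = -10*16 = -160)
996/a = 996/(-160) = 996*(-1/160) = -249/40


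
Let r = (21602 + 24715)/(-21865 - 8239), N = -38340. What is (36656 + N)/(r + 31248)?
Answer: -50695136/940643475 ≈ -0.053894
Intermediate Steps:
r = -46317/30104 (r = 46317/(-30104) = 46317*(-1/30104) = -46317/30104 ≈ -1.5386)
(36656 + N)/(r + 31248) = (36656 - 38340)/(-46317/30104 + 31248) = -1684/940643475/30104 = -1684*30104/940643475 = -50695136/940643475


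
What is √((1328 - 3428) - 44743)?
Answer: I*√46843 ≈ 216.43*I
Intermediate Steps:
√((1328 - 3428) - 44743) = √(-2100 - 44743) = √(-46843) = I*√46843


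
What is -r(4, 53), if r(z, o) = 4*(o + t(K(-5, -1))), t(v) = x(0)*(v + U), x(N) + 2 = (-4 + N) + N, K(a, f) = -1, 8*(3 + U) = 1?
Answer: -305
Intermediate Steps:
U = -23/8 (U = -3 + (1/8)*1 = -3 + 1/8 = -23/8 ≈ -2.8750)
x(N) = -6 + 2*N (x(N) = -2 + ((-4 + N) + N) = -2 + (-4 + 2*N) = -6 + 2*N)
t(v) = 69/4 - 6*v (t(v) = (-6 + 2*0)*(v - 23/8) = (-6 + 0)*(-23/8 + v) = -6*(-23/8 + v) = 69/4 - 6*v)
r(z, o) = 93 + 4*o (r(z, o) = 4*(o + (69/4 - 6*(-1))) = 4*(o + (69/4 + 6)) = 4*(o + 93/4) = 4*(93/4 + o) = 93 + 4*o)
-r(4, 53) = -(93 + 4*53) = -(93 + 212) = -1*305 = -305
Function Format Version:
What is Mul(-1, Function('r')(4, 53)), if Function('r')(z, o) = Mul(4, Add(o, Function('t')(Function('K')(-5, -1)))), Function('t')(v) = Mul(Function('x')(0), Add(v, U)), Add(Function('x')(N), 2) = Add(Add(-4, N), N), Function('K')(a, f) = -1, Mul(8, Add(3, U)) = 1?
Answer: -305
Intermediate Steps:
U = Rational(-23, 8) (U = Add(-3, Mul(Rational(1, 8), 1)) = Add(-3, Rational(1, 8)) = Rational(-23, 8) ≈ -2.8750)
Function('x')(N) = Add(-6, Mul(2, N)) (Function('x')(N) = Add(-2, Add(Add(-4, N), N)) = Add(-2, Add(-4, Mul(2, N))) = Add(-6, Mul(2, N)))
Function('t')(v) = Add(Rational(69, 4), Mul(-6, v)) (Function('t')(v) = Mul(Add(-6, Mul(2, 0)), Add(v, Rational(-23, 8))) = Mul(Add(-6, 0), Add(Rational(-23, 8), v)) = Mul(-6, Add(Rational(-23, 8), v)) = Add(Rational(69, 4), Mul(-6, v)))
Function('r')(z, o) = Add(93, Mul(4, o)) (Function('r')(z, o) = Mul(4, Add(o, Add(Rational(69, 4), Mul(-6, -1)))) = Mul(4, Add(o, Add(Rational(69, 4), 6))) = Mul(4, Add(o, Rational(93, 4))) = Mul(4, Add(Rational(93, 4), o)) = Add(93, Mul(4, o)))
Mul(-1, Function('r')(4, 53)) = Mul(-1, Add(93, Mul(4, 53))) = Mul(-1, Add(93, 212)) = Mul(-1, 305) = -305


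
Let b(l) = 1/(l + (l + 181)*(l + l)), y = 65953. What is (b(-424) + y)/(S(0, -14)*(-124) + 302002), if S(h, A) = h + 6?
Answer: 13562574921/61950695120 ≈ 0.21893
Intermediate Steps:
S(h, A) = 6 + h
b(l) = 1/(l + 2*l*(181 + l)) (b(l) = 1/(l + (181 + l)*(2*l)) = 1/(l + 2*l*(181 + l)))
(b(-424) + y)/(S(0, -14)*(-124) + 302002) = (1/((-424)*(363 + 2*(-424))) + 65953)/((6 + 0)*(-124) + 302002) = (-1/(424*(363 - 848)) + 65953)/(6*(-124) + 302002) = (-1/424/(-485) + 65953)/(-744 + 302002) = (-1/424*(-1/485) + 65953)/301258 = (1/205640 + 65953)*(1/301258) = (13562574921/205640)*(1/301258) = 13562574921/61950695120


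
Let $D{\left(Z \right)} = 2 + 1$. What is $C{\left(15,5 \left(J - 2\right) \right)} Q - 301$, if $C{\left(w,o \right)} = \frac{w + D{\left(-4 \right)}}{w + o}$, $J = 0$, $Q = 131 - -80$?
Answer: $\frac{2293}{5} \approx 458.6$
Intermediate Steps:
$Q = 211$ ($Q = 131 + 80 = 211$)
$D{\left(Z \right)} = 3$
$C{\left(w,o \right)} = \frac{3 + w}{o + w}$ ($C{\left(w,o \right)} = \frac{w + 3}{w + o} = \frac{3 + w}{o + w}$)
$C{\left(15,5 \left(J - 2\right) \right)} Q - 301 = \frac{3 + 15}{5 \left(0 - 2\right) + 15} \cdot 211 - 301 = \frac{1}{5 \left(-2\right) + 15} \cdot 18 \cdot 211 - 301 = \frac{1}{-10 + 15} \cdot 18 \cdot 211 - 301 = \frac{1}{5} \cdot 18 \cdot 211 - 301 = \frac{18}{5} \cdot 211 - 301 = \frac{3798}{5} - 301 = \frac{2293}{5}$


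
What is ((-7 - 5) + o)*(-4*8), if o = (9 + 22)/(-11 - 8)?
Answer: 8288/19 ≈ 436.21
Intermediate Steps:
o = -31/19 (o = 31/(-19) = 31*(-1/19) = -31/19 ≈ -1.6316)
((-7 - 5) + o)*(-4*8) = ((-7 - 5) - 31/19)*(-4*8) = (-12 - 31/19)*(-32) = -259/19*(-32) = 8288/19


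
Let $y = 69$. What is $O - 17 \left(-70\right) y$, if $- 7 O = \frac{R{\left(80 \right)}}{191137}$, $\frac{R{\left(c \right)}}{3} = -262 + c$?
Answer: $\frac{15694259148}{191137} \approx 82110.0$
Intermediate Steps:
$R{\left(c \right)} = -786 + 3 c$ ($R{\left(c \right)} = 3 \left(-262 + c\right) = -786 + 3 c$)
$O = \frac{78}{191137}$ ($O = - \frac{\left(-786 + 3 \cdot 80\right) \frac{1}{191137}}{7} = - \frac{\left(-786 + 240\right) \frac{1}{191137}}{7} = - \frac{\left(-546\right) \frac{1}{191137}}{7} = \left(- \frac{1}{7}\right) \left(- \frac{546}{191137}\right) = \frac{78}{191137} \approx 0.00040808$)
$O - 17 \left(-70\right) y = \frac{78}{191137} - 17 \left(-70\right) 69 = \frac{78}{191137} - \left(-1190\right) 69 = \frac{78}{191137} - -82110 = \frac{78}{191137} + 82110 = \frac{15694259148}{191137}$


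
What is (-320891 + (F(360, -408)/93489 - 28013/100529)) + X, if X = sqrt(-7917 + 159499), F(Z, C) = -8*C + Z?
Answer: -91389394164304/284798657 + sqrt(151582) ≈ -3.2050e+5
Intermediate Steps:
F(Z, C) = Z - 8*C
X = sqrt(151582) ≈ 389.34
(-320891 + (F(360, -408)/93489 - 28013/100529)) + X = (-320891 + ((360 - 8*(-408))/93489 - 28013/100529)) + sqrt(151582) = (-320891 + ((360 + 3264)*(1/93489) - 28013*1/100529)) + sqrt(151582) = (-320891 + (3624*(1/93489) - 28013/100529)) + sqrt(151582) = (-320891 + (1208/31163 - 28013/100529)) + sqrt(151582) = (-320891 - 68320917/284798657) + sqrt(151582) = -91389394164304/284798657 + sqrt(151582)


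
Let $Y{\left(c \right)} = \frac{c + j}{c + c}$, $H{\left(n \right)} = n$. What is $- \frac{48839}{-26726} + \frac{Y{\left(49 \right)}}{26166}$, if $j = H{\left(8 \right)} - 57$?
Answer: $\frac{6977}{3818} \approx 1.8274$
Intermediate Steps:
$j = -49$ ($j = 8 - 57 = -49$)
$Y{\left(c \right)} = \frac{-49 + c}{2 c}$ ($Y{\left(c \right)} = \frac{c - 49}{c + c} = \frac{-49 + c}{2 c}$)
$- \frac{48839}{-26726} + \frac{Y{\left(49 \right)}}{26166} = - \frac{48839}{-26726} + \frac{\frac{1}{2} \cdot \frac{1}{49} \left(-49 + 49\right)}{26166} = \left(-48839\right) \left(- \frac{1}{26726}\right) + \frac{1}{2} \cdot \frac{1}{49} \cdot 0 \cdot \frac{1}{26166} = \frac{6977}{3818} + 0 \cdot \frac{1}{26166} = \frac{6977}{3818} + 0 = \frac{6977}{3818}$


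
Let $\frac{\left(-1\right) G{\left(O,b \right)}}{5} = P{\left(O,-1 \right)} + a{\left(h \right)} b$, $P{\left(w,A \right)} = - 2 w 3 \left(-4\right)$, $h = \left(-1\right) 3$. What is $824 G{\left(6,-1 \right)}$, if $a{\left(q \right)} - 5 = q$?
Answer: $-585040$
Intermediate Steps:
$h = -3$
$P{\left(w,A \right)} = 24 w$ ($P{\left(w,A \right)} = - 2 \cdot 3 w \left(-4\right) = - 6 w \left(-4\right) = 24 w$)
$a{\left(q \right)} = 5 + q$
$G{\left(O,b \right)} = - 120 O - 10 b$ ($G{\left(O,b \right)} = - 5 \left(24 O + \left(5 - 3\right) b\right) = - 5 \left(24 O + 2 b\right) = - 5 \left(2 b + 24 O\right) = - 120 O - 10 b$)
$824 G{\left(6,-1 \right)} = 824 \left(\left(-120\right) 6 - -10\right) = 824 \left(-720 + 10\right) = 824 \left(-710\right) = -585040$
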